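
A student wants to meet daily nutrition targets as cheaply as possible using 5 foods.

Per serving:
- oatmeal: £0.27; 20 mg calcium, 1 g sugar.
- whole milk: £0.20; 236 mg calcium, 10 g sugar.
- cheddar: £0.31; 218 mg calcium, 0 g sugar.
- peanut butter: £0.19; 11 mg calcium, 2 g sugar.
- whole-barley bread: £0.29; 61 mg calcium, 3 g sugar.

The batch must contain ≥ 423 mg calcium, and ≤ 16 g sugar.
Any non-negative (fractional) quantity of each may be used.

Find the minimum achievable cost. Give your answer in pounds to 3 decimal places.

£0.385

Let x1 = servings of oatmeal, x2 = servings of whole milk, x3 = servings of cheddar, x4 = servings of peanut butter, x5 = servings of whole-barley bread.
Minimize 0.27x1 + 0.2x2 + 0.31x3 + 0.19x4 + 0.29x5 with:
  20x1 + 236x2 + 218x3 + 11x4 + 61x5 ≥ 423   (calcium)
  1x1 + 10x2 + 2x4 + 3x5 ≤ 16   (sugar)
  x1, x2, x3, x4, x5 ≥ 0.
At the optimum only whole milk, cheddar are positive (oatmeal, peanut butter, whole-barley bread = 0). The calcium and sugar requirements are met with equality.
Solving gives x2 = 1.6, x3 = 0.2083.
Total cost: 0.2·1.6 + 0.31·0.2083 = 0.38457.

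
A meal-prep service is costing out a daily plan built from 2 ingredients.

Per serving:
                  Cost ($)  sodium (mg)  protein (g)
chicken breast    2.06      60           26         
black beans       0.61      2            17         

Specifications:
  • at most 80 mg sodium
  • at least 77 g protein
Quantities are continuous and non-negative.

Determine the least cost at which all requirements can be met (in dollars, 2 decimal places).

Let x1 = servings of chicken breast, x2 = servings of black beans.
Minimise 2.06x1 + 0.61x2 s.t.:
  60x1 + 2x2 ≤ 80   (sodium)
  26x1 + 17x2 ≥ 77   (protein)
  x1, x2 ≥ 0.
The cheapest feasible vertex uses only black beans; chicken breast is not used. Binding constraint: protein.
That vertex is x2 = 4.529.
Hence cost = 0.61·4.529 = $2.7627.

$2.76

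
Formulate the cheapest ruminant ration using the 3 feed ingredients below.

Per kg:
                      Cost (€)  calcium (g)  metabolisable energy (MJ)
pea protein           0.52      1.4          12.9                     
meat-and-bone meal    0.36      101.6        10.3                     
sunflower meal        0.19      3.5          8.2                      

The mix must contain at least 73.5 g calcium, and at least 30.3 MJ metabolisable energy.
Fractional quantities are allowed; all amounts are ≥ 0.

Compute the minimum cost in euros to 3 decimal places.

Set it up as a linear program. Let x1 = kg of pea protein, x2 = kg of meat-and-bone meal, x3 = kg of sunflower meal.
min 0.52x1 + 0.36x2 + 0.19x3 s.t.:
  1.4x1 + 101.6x2 + 3.5x3 ≥ 73.5   (calcium)
  12.9x1 + 10.3x2 + 8.2x3 ≥ 30.3   (metabolisable energy)
  x1, x2, x3 ≥ 0.
The optimal basis is {meat-and-bone meal, sunflower meal}; pea protein drops out. The calcium and metabolisable energy requirements are met with equality.
That vertex is x2 = 0.6231, x3 = 2.912.
Cost = 0.36·0.6231 + 0.19·2.912 = 0.77760.

€0.778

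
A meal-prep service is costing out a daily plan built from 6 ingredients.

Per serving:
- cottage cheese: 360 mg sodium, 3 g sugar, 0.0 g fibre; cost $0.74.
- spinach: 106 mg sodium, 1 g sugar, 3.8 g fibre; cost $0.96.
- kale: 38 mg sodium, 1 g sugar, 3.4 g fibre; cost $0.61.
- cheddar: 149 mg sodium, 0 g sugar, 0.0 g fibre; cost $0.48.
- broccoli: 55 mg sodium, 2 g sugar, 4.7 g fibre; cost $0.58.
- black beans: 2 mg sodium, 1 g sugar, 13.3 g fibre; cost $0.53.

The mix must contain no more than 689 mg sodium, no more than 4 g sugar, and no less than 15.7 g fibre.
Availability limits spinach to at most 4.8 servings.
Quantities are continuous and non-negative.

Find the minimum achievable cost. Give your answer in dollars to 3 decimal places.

$0.626

Set it up as a linear program. Let x1 = servings of cottage cheese, x2 = servings of spinach, x3 = servings of kale, x4 = servings of cheddar, x5 = servings of broccoli, x6 = servings of black beans.
min 0.74x1 + 0.96x2 + 0.61x3 + 0.48x4 + 0.58x5 + 0.53x6 with:
  360x1 + 106x2 + 38x3 + 149x4 + 55x5 + 2x6 ≤ 689   (sodium)
  3x1 + 1x2 + 1x3 + 2x5 + 1x6 ≤ 4   (sugar)
  3.8x2 + 3.4x3 + 4.7x5 + 13.3x6 ≥ 15.7   (fibre)
  x2 ≤ 4.8
  x1, x2, x3, x4, x5, x6 ≥ 0.
The minimum-cost mix takes nothing from cottage cheese, spinach, kale, cheddar, broccoli — only black beans. Binding constraint: fibre.
So black beans = 1.1805 servings.
Cost = 0.53·1.1805 = 0.62567.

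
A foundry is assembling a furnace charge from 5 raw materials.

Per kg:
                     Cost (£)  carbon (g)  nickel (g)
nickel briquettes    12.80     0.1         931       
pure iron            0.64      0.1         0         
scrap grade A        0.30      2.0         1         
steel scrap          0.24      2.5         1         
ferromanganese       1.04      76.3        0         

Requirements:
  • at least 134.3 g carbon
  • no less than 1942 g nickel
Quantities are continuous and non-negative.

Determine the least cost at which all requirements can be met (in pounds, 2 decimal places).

£28.53

Let x1 = kg of nickel briquettes, x2 = kg of pure iron, x3 = kg of scrap grade A, x4 = kg of steel scrap, x5 = kg of ferromanganese.
Minimise 12.8x1 + 0.64x2 + 0.3x3 + 0.24x4 + 1.04x5 with:
  0.1x1 + 0.1x2 + 2x3 + 2.5x4 + 76.3x5 ≥ 134.3   (carbon)
  931x1 + 1x3 + 1x4 ≥ 1942   (nickel)
  x1, x2, x3, x4, x5 ≥ 0.
The cheapest feasible vertex uses only nickel briquettes, ferromanganese; pure iron, scrap grade A, steel scrap are not used. Binding constraints: carbon and nickel.
Optimal quantities: nickel briquettes = 2.086 kg, ferromanganese = 1.757 kg.
Hence cost = 12.8·2.086 + 1.04·1.757 = £28.5281.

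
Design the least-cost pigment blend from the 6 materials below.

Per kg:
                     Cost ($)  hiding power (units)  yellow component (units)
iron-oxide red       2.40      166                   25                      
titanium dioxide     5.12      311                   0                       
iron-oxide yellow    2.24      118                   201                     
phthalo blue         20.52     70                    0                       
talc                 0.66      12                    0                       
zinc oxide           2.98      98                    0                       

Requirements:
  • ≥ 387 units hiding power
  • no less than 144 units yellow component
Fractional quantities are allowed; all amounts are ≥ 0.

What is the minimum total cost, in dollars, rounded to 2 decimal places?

$5.84

Treat it as an LP. Let x1 = kg of iron-oxide red, x2 = kg of titanium dioxide, x3 = kg of iron-oxide yellow, x4 = kg of phthalo blue, x5 = kg of talc, x6 = kg of zinc oxide.
min 2.4x1 + 5.12x2 + 2.24x3 + 20.52x4 + 0.66x5 + 2.98x6 subject to:
  166x1 + 311x2 + 118x3 + 70x4 + 12x5 + 98x6 ≥ 387   (hiding power)
  25x1 + 201x3 ≥ 144   (yellow component)
  x1, x2, x3, x4, x5, x6 ≥ 0.
The minimum-cost mix takes nothing from titanium dioxide, phthalo blue, talc, zinc oxide — only iron-oxide red, iron-oxide yellow. There the hiding power and yellow component constraints are tight.
That vertex is x1 = 1.99878, x3 = 0.467813.
Hence cost = 2.4·1.99878 + 2.24·0.467813 = $5.84497.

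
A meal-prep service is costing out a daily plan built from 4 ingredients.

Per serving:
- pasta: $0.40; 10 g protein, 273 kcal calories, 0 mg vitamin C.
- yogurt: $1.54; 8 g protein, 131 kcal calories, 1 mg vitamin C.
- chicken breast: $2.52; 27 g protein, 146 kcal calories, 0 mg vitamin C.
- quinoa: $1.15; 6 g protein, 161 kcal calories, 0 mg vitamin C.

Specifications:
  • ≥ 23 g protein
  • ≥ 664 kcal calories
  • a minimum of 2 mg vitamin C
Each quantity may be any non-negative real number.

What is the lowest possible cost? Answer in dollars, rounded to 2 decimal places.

This is a linear program. Let x1 = servings of pasta, x2 = servings of yogurt, x3 = servings of chicken breast, x4 = servings of quinoa.
Minimise 0.4x1 + 1.54x2 + 2.52x3 + 1.15x4 with:
  10x1 + 8x2 + 27x3 + 6x4 ≥ 23   (protein)
  273x1 + 131x2 + 146x3 + 161x4 ≥ 664   (calories)
  1x2 ≥ 2   (vitamin C)
  x1, x2, x3, x4 ≥ 0.
The cheapest feasible vertex uses only pasta, yogurt; chicken breast, quinoa are not used. There the calories and vitamin C constraints are tight.
So pasta = 1.473 servings, yogurt = 2 servings.
Total cost: 0.4·1.473 + 1.54·2 = 3.6692.

$3.67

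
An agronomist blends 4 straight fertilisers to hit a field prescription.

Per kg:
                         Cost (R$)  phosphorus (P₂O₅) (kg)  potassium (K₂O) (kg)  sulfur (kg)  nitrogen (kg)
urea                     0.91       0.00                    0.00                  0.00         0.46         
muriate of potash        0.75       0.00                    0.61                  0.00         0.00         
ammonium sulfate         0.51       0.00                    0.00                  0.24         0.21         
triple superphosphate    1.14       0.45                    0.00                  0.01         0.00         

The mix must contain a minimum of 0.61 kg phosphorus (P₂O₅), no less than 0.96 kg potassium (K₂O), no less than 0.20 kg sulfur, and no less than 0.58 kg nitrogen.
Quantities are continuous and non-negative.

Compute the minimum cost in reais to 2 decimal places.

R$3.95

Let x1 = kg of urea, x2 = kg of muriate of potash, x3 = kg of ammonium sulfate, x4 = kg of triple superphosphate.
min 0.91x1 + 0.75x2 + 0.51x3 + 1.14x4 s.t.:
  0.45x4 ≥ 0.61   (phosphorus (P₂O₅))
  0.61x2 ≥ 0.96   (potassium (K₂O))
  0.24x3 + 0.01x4 ≥ 0.2   (sulfur)
  0.46x1 + 0.21x3 ≥ 0.58   (nitrogen)
  x1, x2, x3, x4 ≥ 0.
All 4 inputs are positive at the optimum. The phosphorus (P₂O₅), potassium (K₂O), sulfur, nitrogen requirements are met with equality.
Solving gives x1 = 0.9062, x2 = 1.574, x3 = 0.7769, x4 = 1.356.
Objective = 0.91·0.9062 + 0.75·1.574 + 0.51·0.7769 + 1.14·1.356 = 3.9472.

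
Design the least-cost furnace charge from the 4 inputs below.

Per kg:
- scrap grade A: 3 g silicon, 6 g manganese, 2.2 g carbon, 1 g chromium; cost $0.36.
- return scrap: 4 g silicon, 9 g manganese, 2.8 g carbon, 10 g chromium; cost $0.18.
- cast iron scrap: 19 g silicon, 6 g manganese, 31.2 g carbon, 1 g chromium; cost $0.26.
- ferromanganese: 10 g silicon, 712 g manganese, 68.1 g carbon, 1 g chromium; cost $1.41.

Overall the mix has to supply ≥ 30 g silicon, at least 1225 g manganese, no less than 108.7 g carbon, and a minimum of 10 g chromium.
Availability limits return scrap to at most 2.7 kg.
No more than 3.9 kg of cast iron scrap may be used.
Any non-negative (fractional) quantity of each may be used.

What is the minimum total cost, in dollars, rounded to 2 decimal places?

Let x1 = kg of scrap grade A, x2 = kg of return scrap, x3 = kg of cast iron scrap, x4 = kg of ferromanganese.
min 0.36x1 + 0.18x2 + 0.26x3 + 1.41x4 subject to:
  3x1 + 4x2 + 19x3 + 10x4 ≥ 30   (silicon)
  6x1 + 9x2 + 6x3 + 712x4 ≥ 1225   (manganese)
  2.2x1 + 2.8x2 + 31.2x3 + 68.1x4 ≥ 108.7   (carbon)
  1x1 + 10x2 + 1x3 + 1x4 ≥ 10   (chromium)
  x2 ≤ 2.7
  x3 ≤ 3.9
  x1, x2, x3, x4 ≥ 0.
The minimum-cost mix takes nothing from scrap grade A — only return scrap, cast iron scrap, ferromanganese. Binding constraints: silicon, manganese, chromium.
That vertex is x2 = 0.7777, x3 = 0.5172, x4 = 1.706.
Cost = 0.18·0.7777 + 0.26·0.5172 + 1.41·1.706 = 2.6799.

$2.68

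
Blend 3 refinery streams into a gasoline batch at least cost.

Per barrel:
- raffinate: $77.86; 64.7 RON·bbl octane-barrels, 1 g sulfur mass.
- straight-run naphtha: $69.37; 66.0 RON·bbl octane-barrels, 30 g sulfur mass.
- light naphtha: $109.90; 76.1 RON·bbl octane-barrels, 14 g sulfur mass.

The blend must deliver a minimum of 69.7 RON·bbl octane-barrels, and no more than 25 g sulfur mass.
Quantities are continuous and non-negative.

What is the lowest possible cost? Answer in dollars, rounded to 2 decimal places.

$75.58

Set it up as a linear program. Let x1 = barrels of raffinate, x2 = barrels of straight-run naphtha, x3 = barrels of light naphtha.
min 77.86x1 + 69.37x2 + 109.9x3 with:
  64.7x1 + 66x2 + 76.1x3 ≥ 69.7   (octane-barrels)
  1x1 + 30x2 + 14x3 ≤ 25   (sulfur mass)
  x1, x2, x3 ≥ 0.
The minimum-cost mix takes nothing from light naphtha — only raffinate, straight-run naphtha. The octane-barrels and sulfur mass requirements are met with equality.
Solving gives x1 = 0.2352, x2 = 0.8255.
Objective = 77.86·0.2352 + 69.37·0.8255 = 75.5776.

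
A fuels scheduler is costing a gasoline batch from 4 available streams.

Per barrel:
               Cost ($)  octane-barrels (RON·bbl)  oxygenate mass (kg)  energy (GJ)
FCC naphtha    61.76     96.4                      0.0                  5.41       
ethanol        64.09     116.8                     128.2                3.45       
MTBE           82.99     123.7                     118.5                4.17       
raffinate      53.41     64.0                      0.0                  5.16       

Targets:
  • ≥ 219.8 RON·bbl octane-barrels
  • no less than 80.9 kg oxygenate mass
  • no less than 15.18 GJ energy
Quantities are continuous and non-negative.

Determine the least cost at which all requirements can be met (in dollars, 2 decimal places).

$175.03

Let x1 = barrels of FCC naphtha, x2 = barrels of ethanol, x3 = barrels of MTBE, x4 = barrels of raffinate.
min 61.76x1 + 64.09x2 + 82.99x3 + 53.41x4 subject to:
  96.4x1 + 116.8x2 + 123.7x3 + 64x4 ≥ 219.8   (octane-barrels)
  128.2x2 + 118.5x3 ≥ 80.9   (oxygenate mass)
  5.41x1 + 3.45x2 + 4.17x3 + 5.16x4 ≥ 15.18   (energy)
  x1, x2, x3, x4 ≥ 0.
The minimum-cost mix takes nothing from FCC naphtha, MTBE — only ethanol, raffinate. The oxygenate mass and energy requirements are met with equality.
Solving gives x2 = 0.631, x4 = 2.52.
Total cost: 64.09·0.631 + 53.41·2.52 = 175.0340.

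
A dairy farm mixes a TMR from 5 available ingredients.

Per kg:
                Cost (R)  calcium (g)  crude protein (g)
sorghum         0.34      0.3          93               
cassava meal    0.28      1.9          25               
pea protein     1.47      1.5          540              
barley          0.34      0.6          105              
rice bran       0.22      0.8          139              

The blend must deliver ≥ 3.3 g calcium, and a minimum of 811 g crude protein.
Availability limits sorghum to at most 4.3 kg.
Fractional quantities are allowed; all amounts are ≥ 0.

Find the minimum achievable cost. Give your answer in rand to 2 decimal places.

R1.28

Set it up as a linear program. Let x1 = kg of sorghum, x2 = kg of cassava meal, x3 = kg of pea protein, x4 = kg of barley, x5 = kg of rice bran.
Minimise 0.34x1 + 0.28x2 + 1.47x3 + 0.34x4 + 0.22x5 s.t.:
  0.3x1 + 1.9x2 + 1.5x3 + 0.6x4 + 0.8x5 ≥ 3.3   (calcium)
  93x1 + 25x2 + 540x3 + 105x4 + 139x5 ≥ 811   (crude protein)
  x1 ≤ 4.3
  x1, x2, x3, x4, x5 ≥ 0.
The cheapest feasible vertex uses only rice bran; sorghum, cassava meal, pea protein, barley are not used. There the crude protein constraint is tight.
So rice bran = 5.835 kg.
Total cost: 0.22·5.835 = 1.2837.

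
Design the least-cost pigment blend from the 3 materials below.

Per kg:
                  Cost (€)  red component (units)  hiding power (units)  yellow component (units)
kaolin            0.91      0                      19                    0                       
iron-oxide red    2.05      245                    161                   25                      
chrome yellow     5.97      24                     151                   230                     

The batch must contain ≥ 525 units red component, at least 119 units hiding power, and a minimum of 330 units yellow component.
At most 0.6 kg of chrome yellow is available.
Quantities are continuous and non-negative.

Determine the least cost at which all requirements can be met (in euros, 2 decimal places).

Treat it as an LP. Let x1 = kg of kaolin, x2 = kg of iron-oxide red, x3 = kg of chrome yellow.
Minimize 0.91x1 + 2.05x2 + 5.97x3 subject to:
  245x2 + 24x3 ≥ 525   (red component)
  19x1 + 161x2 + 151x3 ≥ 119   (hiding power)
  25x2 + 230x3 ≥ 330   (yellow component)
  x3 ≤ 0.6
  x1, x2, x3 ≥ 0.
The optimal basis is {iron-oxide red, chrome yellow}; kaolin drops out. There the yellow component and the chrome yellow cap constraints are tight.
That vertex is x2 = 7.68, x3 = 0.6.
Hence cost = 2.05·7.68 + 5.97·0.6 = €19.3260.

€19.33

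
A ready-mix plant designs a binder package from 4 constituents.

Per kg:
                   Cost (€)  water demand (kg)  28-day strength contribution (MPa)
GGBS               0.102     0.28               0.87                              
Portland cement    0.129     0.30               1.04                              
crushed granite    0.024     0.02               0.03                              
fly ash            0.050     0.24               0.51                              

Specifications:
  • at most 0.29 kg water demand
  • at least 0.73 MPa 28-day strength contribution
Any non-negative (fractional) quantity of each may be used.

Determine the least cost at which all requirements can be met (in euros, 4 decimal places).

€0.0785

Let x1 = kg of GGBS, x2 = kg of Portland cement, x3 = kg of crushed granite, x4 = kg of fly ash.
min 0.102x1 + 0.129x2 + 0.024x3 + 0.05x4 with:
  0.28x1 + 0.3x2 + 0.02x3 + 0.24x4 ≤ 0.29   (water demand)
  0.87x1 + 1.04x2 + 0.03x3 + 0.51x4 ≥ 0.73   (28-day strength contribution)
  x1, x2, x3, x4 ≥ 0.
At the optimum only GGBS, fly ash are positive (Portland cement, crushed granite = 0). There the water demand and 28-day strength contribution constraints are tight.
Solving gives x1 = 0.4136, x4 = 0.7258.
Total cost: 0.102·0.4136 + 0.05·0.7258 = 0.078477.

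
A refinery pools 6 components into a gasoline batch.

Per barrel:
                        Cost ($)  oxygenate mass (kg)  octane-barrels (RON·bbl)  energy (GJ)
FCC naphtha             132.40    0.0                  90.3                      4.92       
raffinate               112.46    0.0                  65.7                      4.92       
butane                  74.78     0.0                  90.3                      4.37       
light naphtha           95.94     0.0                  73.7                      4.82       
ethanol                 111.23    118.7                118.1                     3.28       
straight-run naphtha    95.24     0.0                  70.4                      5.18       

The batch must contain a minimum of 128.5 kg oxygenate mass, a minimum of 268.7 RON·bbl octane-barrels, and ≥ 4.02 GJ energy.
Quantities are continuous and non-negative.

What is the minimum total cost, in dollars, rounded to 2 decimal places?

$237.05

Set it up as a linear program. Let x1 = barrels of FCC naphtha, x2 = barrels of raffinate, x3 = barrels of butane, x4 = barrels of light naphtha, x5 = barrels of ethanol, x6 = barrels of straight-run naphtha.
min 132.4x1 + 112.46x2 + 74.78x3 + 95.94x4 + 111.23x5 + 95.24x6 subject to:
  118.7x5 ≥ 128.5   (oxygenate mass)
  90.3x1 + 65.7x2 + 90.3x3 + 73.7x4 + 118.1x5 + 70.4x6 ≥ 268.7   (octane-barrels)
  4.92x1 + 4.92x2 + 4.37x3 + 4.82x4 + 3.28x5 + 5.18x6 ≥ 4.02   (energy)
  x1, x2, x3, x4, x5, x6 ≥ 0.
At the optimum only butane, ethanol are positive (FCC naphtha, raffinate, light naphtha, straight-run naphtha = 0). There the oxygenate mass and octane-barrels constraints are tight.
That vertex is x3 = 1.5598, x5 = 1.08256.
Cost = 74.78·1.5598 + 111.23·1.08256 = 237.05499.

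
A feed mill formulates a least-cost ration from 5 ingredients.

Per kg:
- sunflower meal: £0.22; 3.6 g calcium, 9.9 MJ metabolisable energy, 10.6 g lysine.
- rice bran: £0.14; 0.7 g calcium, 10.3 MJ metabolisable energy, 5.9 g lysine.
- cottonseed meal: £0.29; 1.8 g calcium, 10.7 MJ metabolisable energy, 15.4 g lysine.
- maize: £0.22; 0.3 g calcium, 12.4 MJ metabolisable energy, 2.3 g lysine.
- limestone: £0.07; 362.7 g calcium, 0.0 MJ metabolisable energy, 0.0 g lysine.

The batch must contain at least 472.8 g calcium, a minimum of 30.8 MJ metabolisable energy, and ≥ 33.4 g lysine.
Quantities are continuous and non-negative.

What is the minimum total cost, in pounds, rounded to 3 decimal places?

Treat it as an LP. Let x1 = kg of sunflower meal, x2 = kg of rice bran, x3 = kg of cottonseed meal, x4 = kg of maize, x5 = kg of limestone.
min 0.22x1 + 0.14x2 + 0.29x3 + 0.22x4 + 0.07x5 with:
  3.6x1 + 0.7x2 + 1.8x3 + 0.3x4 + 362.7x5 ≥ 472.8   (calcium)
  9.9x1 + 10.3x2 + 10.7x3 + 12.4x4 ≥ 30.8   (metabolisable energy)
  10.6x1 + 5.9x2 + 15.4x3 + 2.3x4 ≥ 33.4   (lysine)
  x1, x2, x3, x4, x5 ≥ 0.
At the optimum only rice bran, cottonseed meal, limestone are positive (sunflower meal, maize = 0). Binding constraints: calcium, metabolisable energy, lysine.
Optimal quantities: rice bran = 1.225 kg, cottonseed meal = 1.7 kg, limestone = 1.293 kg.
Hence cost = 0.14·1.225 + 0.29·1.7 + 0.07·1.293 = £0.75501.

£0.755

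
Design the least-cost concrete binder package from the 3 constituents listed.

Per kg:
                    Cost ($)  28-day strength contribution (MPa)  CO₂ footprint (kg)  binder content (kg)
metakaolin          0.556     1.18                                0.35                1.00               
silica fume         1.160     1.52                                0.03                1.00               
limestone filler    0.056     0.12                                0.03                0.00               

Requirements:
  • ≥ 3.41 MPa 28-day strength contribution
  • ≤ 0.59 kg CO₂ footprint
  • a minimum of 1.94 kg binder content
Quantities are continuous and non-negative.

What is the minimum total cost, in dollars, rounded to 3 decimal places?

Set it up as a linear program. Let x1 = kg of metakaolin, x2 = kg of silica fume, x3 = kg of limestone filler.
Minimize 0.556x1 + 1.16x2 + 0.056x3 with:
  1.18x1 + 1.52x2 + 0.12x3 ≥ 3.41   (28-day strength contribution)
  0.35x1 + 0.03x2 + 0.03x3 ≤ 0.59   (CO₂ footprint)
  1x1 + 1x2 ≥ 1.94   (binder content)
  x1, x2, x3 ≥ 0.
All 3 inputs are positive at the optimum. The 28-day strength contribution, CO₂ footprint, binder content requirements are met with equality.
So metakaolin = 1.0284 kg, silica fume = 0.9116 kg, limestone filler = 6.7571 kg.
Hence cost = 0.556·1.0284 + 1.16·0.9116 + 0.056·6.7571 = $2.00764.

$2.008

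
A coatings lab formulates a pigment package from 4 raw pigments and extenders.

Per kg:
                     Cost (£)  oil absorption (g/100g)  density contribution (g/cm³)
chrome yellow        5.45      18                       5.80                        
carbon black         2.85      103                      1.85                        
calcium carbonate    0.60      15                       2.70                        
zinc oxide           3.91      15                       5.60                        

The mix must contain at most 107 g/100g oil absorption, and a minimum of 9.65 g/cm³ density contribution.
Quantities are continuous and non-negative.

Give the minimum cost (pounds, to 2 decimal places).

£2.14

Let x1 = kg of chrome yellow, x2 = kg of carbon black, x3 = kg of calcium carbonate, x4 = kg of zinc oxide.
min 5.45x1 + 2.85x2 + 0.6x3 + 3.91x4 subject to:
  18x1 + 103x2 + 15x3 + 15x4 ≤ 107   (oil absorption)
  5.8x1 + 1.85x2 + 2.7x3 + 5.6x4 ≥ 9.65   (density contribution)
  x1, x2, x3, x4 ≥ 0.
The optimal basis is {calcium carbonate}; chrome yellow, carbon black, zinc oxide drop out. There the density contribution constraint is tight.
Optimal quantities: calcium carbonate = 3.574 kg.
Total cost: 0.6·3.574 = 2.1444.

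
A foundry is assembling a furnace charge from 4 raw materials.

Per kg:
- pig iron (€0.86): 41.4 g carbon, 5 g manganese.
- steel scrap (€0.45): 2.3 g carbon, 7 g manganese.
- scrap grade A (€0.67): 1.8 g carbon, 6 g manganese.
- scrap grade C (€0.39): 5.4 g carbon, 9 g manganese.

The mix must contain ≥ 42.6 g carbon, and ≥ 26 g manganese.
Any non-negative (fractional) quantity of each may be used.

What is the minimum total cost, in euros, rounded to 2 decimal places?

Let x1 = kg of pig iron, x2 = kg of steel scrap, x3 = kg of scrap grade A, x4 = kg of scrap grade C.
min 0.86x1 + 0.45x2 + 0.67x3 + 0.39x4 s.t.:
  41.4x1 + 2.3x2 + 1.8x3 + 5.4x4 ≥ 42.6   (carbon)
  5x1 + 7x2 + 6x3 + 9x4 ≥ 26   (manganese)
  x1, x2, x3, x4 ≥ 0.
The minimum-cost mix takes nothing from steel scrap, scrap grade A — only pig iron, scrap grade C. The carbon and manganese requirements are met with equality.
So pig iron = 0.7031 kg, scrap grade C = 2.498 kg.
Total cost: 0.86·0.7031 + 0.39·2.498 = 1.5789.

€1.58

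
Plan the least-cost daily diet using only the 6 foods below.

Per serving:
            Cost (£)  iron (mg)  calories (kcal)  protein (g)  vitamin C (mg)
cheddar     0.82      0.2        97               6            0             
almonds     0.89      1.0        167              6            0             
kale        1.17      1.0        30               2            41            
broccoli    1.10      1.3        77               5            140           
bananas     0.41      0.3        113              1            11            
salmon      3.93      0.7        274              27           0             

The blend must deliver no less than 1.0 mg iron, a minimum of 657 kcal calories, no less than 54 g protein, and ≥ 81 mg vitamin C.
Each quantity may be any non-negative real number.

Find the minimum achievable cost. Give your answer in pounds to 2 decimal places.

£7.62

Treat it as an LP. Let x1 = servings of cheddar, x2 = servings of almonds, x3 = servings of kale, x4 = servings of broccoli, x5 = servings of bananas, x6 = servings of salmon.
min 0.82x1 + 0.89x2 + 1.17x3 + 1.1x4 + 0.41x5 + 3.93x6 subject to:
  0.2x1 + 1x2 + 1x3 + 1.3x4 + 0.3x5 + 0.7x6 ≥ 1   (iron)
  97x1 + 167x2 + 30x3 + 77x4 + 113x5 + 274x6 ≥ 657   (calories)
  6x1 + 6x2 + 2x3 + 5x4 + 1x5 + 27x6 ≥ 54   (protein)
  41x3 + 140x4 + 11x5 ≥ 81   (vitamin C)
  x1, x2, x3, x4, x5, x6 ≥ 0.
The minimum-cost mix takes nothing from almonds, kale, bananas, salmon — only cheddar, broccoli. The protein and vitamin C requirements are met with equality.
Optimal quantities: cheddar = 8.518 servings, broccoli = 0.5786 servings.
Cost = 0.82·8.518 + 1.1·0.5786 = 7.6212.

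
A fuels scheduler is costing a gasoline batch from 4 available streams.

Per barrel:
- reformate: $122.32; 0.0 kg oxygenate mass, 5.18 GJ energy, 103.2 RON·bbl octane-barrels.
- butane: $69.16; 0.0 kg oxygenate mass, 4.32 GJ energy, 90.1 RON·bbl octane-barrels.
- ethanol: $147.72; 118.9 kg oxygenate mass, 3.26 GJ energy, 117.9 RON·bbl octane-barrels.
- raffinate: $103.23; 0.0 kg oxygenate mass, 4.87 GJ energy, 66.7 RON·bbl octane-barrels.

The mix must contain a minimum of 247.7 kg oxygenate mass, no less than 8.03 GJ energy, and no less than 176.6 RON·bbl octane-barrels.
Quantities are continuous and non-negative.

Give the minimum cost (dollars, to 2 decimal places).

$327.57

Let x1 = barrels of reformate, x2 = barrels of butane, x3 = barrels of ethanol, x4 = barrels of raffinate.
Minimize 122.32x1 + 69.16x2 + 147.72x3 + 103.23x4 subject to:
  118.9x3 ≥ 247.7   (oxygenate mass)
  5.18x1 + 4.32x2 + 3.26x3 + 4.87x4 ≥ 8.03   (energy)
  103.2x1 + 90.1x2 + 117.9x3 + 66.7x4 ≥ 176.6   (octane-barrels)
  x1, x2, x3, x4 ≥ 0.
The optimal basis is {butane, ethanol}; reformate, raffinate drop out. The oxygenate mass and energy requirements are met with equality.
So butane = 0.2867 barrels, ethanol = 2.0833 barrels.
Total cost: 69.16·0.2867 + 147.72·2.0833 = 327.5732.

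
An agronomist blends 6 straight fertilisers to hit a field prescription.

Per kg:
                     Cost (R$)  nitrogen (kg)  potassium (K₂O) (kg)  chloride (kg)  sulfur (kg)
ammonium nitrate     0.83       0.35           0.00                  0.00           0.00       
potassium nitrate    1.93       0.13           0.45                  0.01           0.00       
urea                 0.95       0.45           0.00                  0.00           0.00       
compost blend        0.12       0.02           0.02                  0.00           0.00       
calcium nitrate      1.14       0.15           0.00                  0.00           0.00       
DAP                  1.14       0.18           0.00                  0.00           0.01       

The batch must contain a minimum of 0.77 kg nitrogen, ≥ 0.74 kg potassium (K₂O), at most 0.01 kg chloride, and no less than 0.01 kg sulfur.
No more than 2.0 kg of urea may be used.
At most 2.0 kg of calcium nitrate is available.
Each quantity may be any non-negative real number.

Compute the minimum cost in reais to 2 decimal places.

This is a linear program. Let x1 = kg of ammonium nitrate, x2 = kg of potassium nitrate, x3 = kg of urea, x4 = kg of compost blend, x5 = kg of calcium nitrate, x6 = kg of DAP.
min 0.83x1 + 1.93x2 + 0.95x3 + 0.12x4 + 1.14x5 + 1.14x6 subject to:
  0.35x1 + 0.13x2 + 0.45x3 + 0.02x4 + 0.15x5 + 0.18x6 ≥ 0.77   (nitrogen)
  0.45x2 + 0.02x4 ≥ 0.74   (potassium (K₂O))
  0.01x2 ≤ 0.01   (chloride)
  0.01x6 ≥ 0.01   (sulfur)
  x3 ≤ 2
  x5 ≤ 2
  x1, x2, x3, x4, x5, x6 ≥ 0.
The cheapest feasible vertex uses only potassium nitrate, urea, compost blend, DAP; ammonium nitrate, calcium nitrate are not used. The nitrogen, potassium (K₂O), chloride, sulfur requirements are met with equality.
Solving gives x2 = 1, x3 = 0.3778, x4 = 14.5, x6 = 1.
Total cost: 1.93·1 + 0.95·0.3778 + 0.12·14.5 + 1.14·1 = 5.1689.

R$5.17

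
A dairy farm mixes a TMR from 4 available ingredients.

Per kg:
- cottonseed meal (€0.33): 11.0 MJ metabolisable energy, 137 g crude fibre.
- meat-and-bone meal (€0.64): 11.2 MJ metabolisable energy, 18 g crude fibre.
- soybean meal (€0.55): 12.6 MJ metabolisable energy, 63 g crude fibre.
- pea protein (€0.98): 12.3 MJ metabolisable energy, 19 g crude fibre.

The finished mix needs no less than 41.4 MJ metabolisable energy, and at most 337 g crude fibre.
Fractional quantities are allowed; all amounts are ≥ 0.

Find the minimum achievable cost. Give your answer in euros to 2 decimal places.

€1.57

Let x1 = kg of cottonseed meal, x2 = kg of meat-and-bone meal, x3 = kg of soybean meal, x4 = kg of pea protein.
Minimise 0.33x1 + 0.64x2 + 0.55x3 + 0.98x4 s.t.:
  11x1 + 11.2x2 + 12.6x3 + 12.3x4 ≥ 41.4   (metabolisable energy)
  137x1 + 18x2 + 63x3 + 19x4 ≤ 337   (crude fibre)
  x1, x2, x3, x4 ≥ 0.
The optimal basis is {cottonseed meal, soybean meal}; meat-and-bone meal, pea protein drop out. Binding constraints: metabolisable energy and crude fibre.
Solving gives x1 = 1.585, x3 = 1.902.
Objective = 0.33·1.585 + 0.55·1.902 = 1.5692.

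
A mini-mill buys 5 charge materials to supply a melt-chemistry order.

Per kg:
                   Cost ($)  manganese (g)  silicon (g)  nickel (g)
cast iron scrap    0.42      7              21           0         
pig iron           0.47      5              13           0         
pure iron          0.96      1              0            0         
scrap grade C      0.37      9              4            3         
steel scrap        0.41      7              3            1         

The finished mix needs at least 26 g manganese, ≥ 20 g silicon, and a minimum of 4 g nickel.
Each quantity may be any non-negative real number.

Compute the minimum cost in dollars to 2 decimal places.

$1.13

Let x1 = kg of cast iron scrap, x2 = kg of pig iron, x3 = kg of pure iron, x4 = kg of scrap grade C, x5 = kg of steel scrap.
Minimise 0.42x1 + 0.47x2 + 0.96x3 + 0.37x4 + 0.41x5 with:
  7x1 + 5x2 + 1x3 + 9x4 + 7x5 ≥ 26   (manganese)
  21x1 + 13x2 + 4x4 + 3x5 ≥ 20   (silicon)
  3x4 + 1x5 ≥ 4   (nickel)
  x1, x2, x3, x4, x5 ≥ 0.
The optimal basis is {cast iron scrap, scrap grade C}; pig iron, pure iron, steel scrap drop out. The manganese and silicon requirements are met with equality.
Optimal quantities: cast iron scrap = 0.472 kg, scrap grade C = 2.522 kg.
Hence cost = 0.42·0.472 + 0.37·2.522 = $1.1314.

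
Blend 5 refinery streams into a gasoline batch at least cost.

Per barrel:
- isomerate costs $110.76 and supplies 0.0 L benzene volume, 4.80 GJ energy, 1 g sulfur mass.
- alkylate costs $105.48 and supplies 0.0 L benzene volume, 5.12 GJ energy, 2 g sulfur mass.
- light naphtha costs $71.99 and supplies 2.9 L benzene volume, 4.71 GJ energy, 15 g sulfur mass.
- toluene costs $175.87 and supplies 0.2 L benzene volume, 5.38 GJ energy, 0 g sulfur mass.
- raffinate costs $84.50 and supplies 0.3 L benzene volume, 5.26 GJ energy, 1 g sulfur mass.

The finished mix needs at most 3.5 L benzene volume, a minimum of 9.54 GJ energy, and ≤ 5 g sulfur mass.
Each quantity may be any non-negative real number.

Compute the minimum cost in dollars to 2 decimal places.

This is a linear program. Let x1 = barrels of isomerate, x2 = barrels of alkylate, x3 = barrels of light naphtha, x4 = barrels of toluene, x5 = barrels of raffinate.
Minimize 110.76x1 + 105.48x2 + 71.99x3 + 175.87x4 + 84.5x5 subject to:
  2.9x3 + 0.2x4 + 0.3x5 ≤ 3.5   (benzene volume)
  4.8x1 + 5.12x2 + 4.71x3 + 5.38x4 + 5.26x5 ≥ 9.54   (energy)
  1x1 + 2x2 + 15x3 + 1x5 ≤ 5   (sulfur mass)
  x1, x2, x3, x4, x5 ≥ 0.
The cheapest feasible vertex uses only light naphtha, raffinate; isomerate, alkylate, toluene are not used. There the energy and sulfur mass constraints are tight.
So light naphtha = 0.22591 barrels, raffinate = 1.6114 barrels.
Objective = 71.99·0.22591 + 84.5·1.6114 = 152.4266.

$152.43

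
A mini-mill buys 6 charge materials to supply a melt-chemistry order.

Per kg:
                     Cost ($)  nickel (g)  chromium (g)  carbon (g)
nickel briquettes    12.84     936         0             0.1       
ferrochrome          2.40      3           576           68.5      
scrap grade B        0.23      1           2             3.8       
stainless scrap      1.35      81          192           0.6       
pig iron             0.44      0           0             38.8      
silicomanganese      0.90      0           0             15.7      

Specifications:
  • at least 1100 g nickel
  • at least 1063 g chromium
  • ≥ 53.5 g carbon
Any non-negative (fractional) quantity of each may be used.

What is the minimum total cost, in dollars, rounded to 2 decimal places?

This is a linear program. Let x1 = kg of nickel briquettes, x2 = kg of ferrochrome, x3 = kg of scrap grade B, x4 = kg of stainless scrap, x5 = kg of pig iron, x6 = kg of silicomanganese.
Minimize 12.84x1 + 2.4x2 + 0.23x3 + 1.35x4 + 0.44x5 + 0.9x6 s.t.:
  936x1 + 3x2 + 1x3 + 81x4 ≥ 1100   (nickel)
  576x2 + 2x3 + 192x4 ≥ 1063   (chromium)
  0.1x1 + 68.5x2 + 3.8x3 + 0.6x4 + 38.8x5 + 15.7x6 ≥ 53.5   (carbon)
  x1, x2, x3, x4, x5, x6 ≥ 0.
At the optimum only nickel briquettes, stainless scrap, pig iron are positive (ferrochrome, scrap grade B, silicomanganese = 0). The nickel, chromium, carbon requirements are met with equality.
That vertex is x1 = 0.6961, x4 = 5.536, x5 = 1.291.
Total cost: 12.84·0.6961 + 1.35·5.536 + 0.44·1.291 = 16.9796.

$16.98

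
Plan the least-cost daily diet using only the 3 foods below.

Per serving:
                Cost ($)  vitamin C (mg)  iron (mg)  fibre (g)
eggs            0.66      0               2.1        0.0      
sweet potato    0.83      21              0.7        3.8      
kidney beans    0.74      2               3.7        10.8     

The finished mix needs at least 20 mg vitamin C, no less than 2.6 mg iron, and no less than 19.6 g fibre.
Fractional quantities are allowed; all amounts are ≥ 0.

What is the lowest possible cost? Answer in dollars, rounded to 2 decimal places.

$1.80

Set it up as a linear program. Let x1 = servings of eggs, x2 = servings of sweet potato, x3 = servings of kidney beans.
Minimise 0.66x1 + 0.83x2 + 0.74x3 s.t.:
  21x2 + 2x3 ≥ 20   (vitamin C)
  2.1x1 + 0.7x2 + 3.7x3 ≥ 2.6   (iron)
  3.8x2 + 10.8x3 ≥ 19.6   (fibre)
  x1, x2, x3 ≥ 0.
The minimum-cost mix takes nothing from eggs — only sweet potato, kidney beans. The vitamin C and fibre requirements are met with equality.
That vertex is x2 = 0.8066, x3 = 1.531.
Cost = 0.83·0.8066 + 0.74·1.531 = 1.8024.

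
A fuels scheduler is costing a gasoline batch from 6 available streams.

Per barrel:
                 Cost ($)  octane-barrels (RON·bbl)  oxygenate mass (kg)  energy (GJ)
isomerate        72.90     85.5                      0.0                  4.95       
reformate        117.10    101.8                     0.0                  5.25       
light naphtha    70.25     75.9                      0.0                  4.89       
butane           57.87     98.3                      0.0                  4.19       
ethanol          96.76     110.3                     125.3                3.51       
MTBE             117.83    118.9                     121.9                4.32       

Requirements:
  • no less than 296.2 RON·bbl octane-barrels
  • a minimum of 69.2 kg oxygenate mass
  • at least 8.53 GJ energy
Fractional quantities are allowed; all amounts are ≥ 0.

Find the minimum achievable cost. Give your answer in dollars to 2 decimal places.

Let x1 = barrels of isomerate, x2 = barrels of reformate, x3 = barrels of light naphtha, x4 = barrels of butane, x5 = barrels of ethanol, x6 = barrels of MTBE.
Minimize 72.9x1 + 117.1x2 + 70.25x3 + 57.87x4 + 96.76x5 + 117.83x6 subject to:
  85.5x1 + 101.8x2 + 75.9x3 + 98.3x4 + 110.3x5 + 118.9x6 ≥ 296.2   (octane-barrels)
  125.3x5 + 121.9x6 ≥ 69.2   (oxygenate mass)
  4.95x1 + 5.25x2 + 4.89x3 + 4.19x4 + 3.51x5 + 4.32x6 ≥ 8.53   (energy)
  x1, x2, x3, x4, x5, x6 ≥ 0.
The optimal basis is {butane, ethanol}; isomerate, reformate, light naphtha, MTBE drop out. The octane-barrels and oxygenate mass requirements are met with equality.
So butane = 2.3935 barrels, ethanol = 0.55227 barrels.
Hence cost = 57.87·2.3935 + 96.76·0.55227 = $191.9495.

$191.95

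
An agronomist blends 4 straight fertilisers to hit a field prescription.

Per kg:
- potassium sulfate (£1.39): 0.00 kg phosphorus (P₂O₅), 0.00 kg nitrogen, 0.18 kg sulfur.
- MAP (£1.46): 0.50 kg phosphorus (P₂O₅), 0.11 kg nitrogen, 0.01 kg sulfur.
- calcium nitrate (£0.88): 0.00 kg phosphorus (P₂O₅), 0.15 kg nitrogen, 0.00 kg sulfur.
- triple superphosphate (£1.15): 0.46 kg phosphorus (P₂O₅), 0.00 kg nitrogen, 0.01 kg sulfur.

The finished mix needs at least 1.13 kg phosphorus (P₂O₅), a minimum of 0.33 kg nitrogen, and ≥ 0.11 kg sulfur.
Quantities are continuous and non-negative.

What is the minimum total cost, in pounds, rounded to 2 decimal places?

£4.45

Treat it as an LP. Let x1 = kg of potassium sulfate, x2 = kg of MAP, x3 = kg of calcium nitrate, x4 = kg of triple superphosphate.
Minimize 1.39x1 + 1.46x2 + 0.88x3 + 1.15x4 s.t.:
  0.5x2 + 0.46x4 ≥ 1.13   (phosphorus (P₂O₅))
  0.11x2 + 0.15x3 ≥ 0.33   (nitrogen)
  0.18x1 + 0.01x2 + 0.01x4 ≥ 0.11   (sulfur)
  x1, x2, x3, x4 ≥ 0.
The minimum-cost mix takes nothing from triple superphosphate — only potassium sulfate, MAP, calcium nitrate. There the phosphorus (P₂O₅), nitrogen, sulfur constraints are tight.
So potassium sulfate = 0.4856 kg, MAP = 2.26 kg, calcium nitrate = 0.5427 kg.
Total cost: 1.39·0.4856 + 1.46·2.26 + 0.88·0.5427 = 4.4522.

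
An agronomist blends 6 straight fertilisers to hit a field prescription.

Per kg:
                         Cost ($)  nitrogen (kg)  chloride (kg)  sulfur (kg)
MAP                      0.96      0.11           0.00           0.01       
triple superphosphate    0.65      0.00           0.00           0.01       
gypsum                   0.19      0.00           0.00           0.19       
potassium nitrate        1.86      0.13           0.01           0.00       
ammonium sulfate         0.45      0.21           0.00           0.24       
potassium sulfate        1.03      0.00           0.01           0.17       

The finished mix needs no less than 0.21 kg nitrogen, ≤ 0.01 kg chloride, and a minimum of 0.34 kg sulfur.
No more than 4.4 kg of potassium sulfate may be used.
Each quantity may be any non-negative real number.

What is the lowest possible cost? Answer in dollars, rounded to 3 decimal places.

$0.550

Let x1 = kg of MAP, x2 = kg of triple superphosphate, x3 = kg of gypsum, x4 = kg of potassium nitrate, x5 = kg of ammonium sulfate, x6 = kg of potassium sulfate.
Minimize 0.96x1 + 0.65x2 + 0.19x3 + 1.86x4 + 0.45x5 + 1.03x6 s.t.:
  0.11x1 + 0.13x4 + 0.21x5 ≥ 0.21   (nitrogen)
  0.01x4 + 0.01x6 ≤ 0.01   (chloride)
  0.01x1 + 0.01x2 + 0.19x3 + 0.24x5 + 0.17x6 ≥ 0.34   (sulfur)
  x6 ≤ 4.4
  x1, x2, x3, x4, x5, x6 ≥ 0.
The optimal basis is {gypsum, ammonium sulfate}; MAP, triple superphosphate, potassium nitrate, potassium sulfate drop out. Binding constraints: nitrogen and sulfur.
Solving gives x3 = 0.5263, x5 = 1.
Hence cost = 0.19·0.5263 + 0.45·1 = $0.55000.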